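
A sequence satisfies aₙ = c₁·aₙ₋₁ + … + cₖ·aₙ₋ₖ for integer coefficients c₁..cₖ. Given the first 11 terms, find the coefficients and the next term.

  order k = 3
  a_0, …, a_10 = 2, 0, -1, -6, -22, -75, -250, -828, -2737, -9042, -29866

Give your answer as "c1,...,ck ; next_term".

4,-2,-1 ; -98643

  a_3 = 4·-1 + -2·0 + -1·2 = -6
  a_4 = 4·-6 + -2·-1 + -1·0 = -22
  a_5 = 4·-22 + -2·-6 + -1·-1 = -75
  a_6 = 4·-75 + -2·-22 + -1·-6 = -250
  a_7 = 4·-250 + -2·-75 + -1·-22 = -828
  a_8 = 4·-828 + -2·-250 + -1·-75 = -2737
  a_9 = 4·-2737 + -2·-828 + -1·-250 = -9042
  a_10 = 4·-9042 + -2·-2737 + -1·-828 = -29866
  a_11 = 4·-29866 + -2·-9042 + -1·-2737 = -98643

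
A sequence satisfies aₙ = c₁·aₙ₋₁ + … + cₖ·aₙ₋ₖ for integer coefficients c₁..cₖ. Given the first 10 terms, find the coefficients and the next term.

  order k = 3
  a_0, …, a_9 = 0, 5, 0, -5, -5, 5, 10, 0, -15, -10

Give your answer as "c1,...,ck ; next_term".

0,-1,-1 ; 15

  a_3 = 0·0 + -1·5 + -1·0 = -5
  a_4 = 0·-5 + -1·0 + -1·5 = -5
  a_5 = 0·-5 + -1·-5 + -1·0 = 5
  a_6 = 0·5 + -1·-5 + -1·-5 = 10
  a_7 = 0·10 + -1·5 + -1·-5 = 0
  a_8 = 0·0 + -1·10 + -1·5 = -15
  a_9 = 0·-15 + -1·0 + -1·10 = -10
  a_10 = 0·-10 + -1·-15 + -1·0 = 15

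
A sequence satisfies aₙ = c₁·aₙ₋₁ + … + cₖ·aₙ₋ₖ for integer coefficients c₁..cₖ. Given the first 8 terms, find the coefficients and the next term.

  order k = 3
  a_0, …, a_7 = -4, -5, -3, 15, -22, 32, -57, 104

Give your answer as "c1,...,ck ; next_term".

-2,-1,-1 ; -183

  a_3 = -2·-3 + -1·-5 + -1·-4 = 15
  a_4 = -2·15 + -1·-3 + -1·-5 = -22
  a_5 = -2·-22 + -1·15 + -1·-3 = 32
  a_6 = -2·32 + -1·-22 + -1·15 = -57
  a_7 = -2·-57 + -1·32 + -1·-22 = 104
  a_8 = -2·104 + -1·-57 + -1·32 = -183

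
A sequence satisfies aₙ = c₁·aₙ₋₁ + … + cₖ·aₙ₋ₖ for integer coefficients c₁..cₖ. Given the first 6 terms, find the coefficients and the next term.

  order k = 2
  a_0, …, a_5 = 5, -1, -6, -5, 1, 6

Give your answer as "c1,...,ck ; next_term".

  a_2 = 1·-1 + -1·5 = -6
  a_3 = 1·-6 + -1·-1 = -5
  a_4 = 1·-5 + -1·-6 = 1
  a_5 = 1·1 + -1·-5 = 6
  a_6 = 1·6 + -1·1 = 5

1,-1 ; 5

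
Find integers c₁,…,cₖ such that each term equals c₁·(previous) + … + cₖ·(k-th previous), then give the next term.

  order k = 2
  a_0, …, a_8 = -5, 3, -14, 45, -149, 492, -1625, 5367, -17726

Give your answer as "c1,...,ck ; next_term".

-3,1 ; 58545

  a_2 = -3·3 + 1·-5 = -14
  a_3 = -3·-14 + 1·3 = 45
  a_4 = -3·45 + 1·-14 = -149
  a_5 = -3·-149 + 1·45 = 492
  a_6 = -3·492 + 1·-149 = -1625
  a_7 = -3·-1625 + 1·492 = 5367
  a_8 = -3·5367 + 1·-1625 = -17726
  a_9 = -3·-17726 + 1·5367 = 58545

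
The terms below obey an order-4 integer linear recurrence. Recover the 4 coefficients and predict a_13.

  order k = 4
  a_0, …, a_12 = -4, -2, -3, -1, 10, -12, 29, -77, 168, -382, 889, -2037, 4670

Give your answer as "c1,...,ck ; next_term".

-2,0,-2,-1 ; -10736

  a_4 = -2·-1 + 0·-3 + -2·-2 + -1·-4 = 10
  a_5 = -2·10 + 0·-1 + -2·-3 + -1·-2 = -12
  a_6 = -2·-12 + 0·10 + -2·-1 + -1·-3 = 29
  a_7 = -2·29 + 0·-12 + -2·10 + -1·-1 = -77
  a_8 = -2·-77 + 0·29 + -2·-12 + -1·10 = 168
  a_9 = -2·168 + 0·-77 + -2·29 + -1·-12 = -382
  a_10 = -2·-382 + 0·168 + -2·-77 + -1·29 = 889
  a_11 = -2·889 + 0·-382 + -2·168 + -1·-77 = -2037
  a_12 = -2·-2037 + 0·889 + -2·-382 + -1·168 = 4670
  a_13 = -2·4670 + 0·-2037 + -2·889 + -1·-382 = -10736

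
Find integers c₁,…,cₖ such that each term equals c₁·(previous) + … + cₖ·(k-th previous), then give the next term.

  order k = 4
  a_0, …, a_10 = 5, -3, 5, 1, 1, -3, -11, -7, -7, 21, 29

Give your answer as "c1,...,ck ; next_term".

  a_4 = 0·1 + 1·5 + -2·-3 + -2·5 = 1
  a_5 = 0·1 + 1·1 + -2·5 + -2·-3 = -3
  a_6 = 0·-3 + 1·1 + -2·1 + -2·5 = -11
  a_7 = 0·-11 + 1·-3 + -2·1 + -2·1 = -7
  a_8 = 0·-7 + 1·-11 + -2·-3 + -2·1 = -7
  a_9 = 0·-7 + 1·-7 + -2·-11 + -2·-3 = 21
  a_10 = 0·21 + 1·-7 + -2·-7 + -2·-11 = 29
  a_11 = 0·29 + 1·21 + -2·-7 + -2·-7 = 49

0,1,-2,-2 ; 49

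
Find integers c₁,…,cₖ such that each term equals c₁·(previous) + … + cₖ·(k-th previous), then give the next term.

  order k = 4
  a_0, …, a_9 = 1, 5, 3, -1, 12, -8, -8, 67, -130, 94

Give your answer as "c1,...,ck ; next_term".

  a_4 = -2·-1 + -2·3 + 3·5 + 1·1 = 12
  a_5 = -2·12 + -2·-1 + 3·3 + 1·5 = -8
  a_6 = -2·-8 + -2·12 + 3·-1 + 1·3 = -8
  a_7 = -2·-8 + -2·-8 + 3·12 + 1·-1 = 67
  a_8 = -2·67 + -2·-8 + 3·-8 + 1·12 = -130
  a_9 = -2·-130 + -2·67 + 3·-8 + 1·-8 = 94
  a_10 = -2·94 + -2·-130 + 3·67 + 1·-8 = 265

-2,-2,3,1 ; 265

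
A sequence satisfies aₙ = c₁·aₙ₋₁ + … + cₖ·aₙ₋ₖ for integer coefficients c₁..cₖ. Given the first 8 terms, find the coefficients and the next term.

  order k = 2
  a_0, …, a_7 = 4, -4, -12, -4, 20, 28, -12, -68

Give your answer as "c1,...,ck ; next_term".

1,-2 ; -44

  a_2 = 1·-4 + -2·4 = -12
  a_3 = 1·-12 + -2·-4 = -4
  a_4 = 1·-4 + -2·-12 = 20
  a_5 = 1·20 + -2·-4 = 28
  a_6 = 1·28 + -2·20 = -12
  a_7 = 1·-12 + -2·28 = -68
  a_8 = 1·-68 + -2·-12 = -44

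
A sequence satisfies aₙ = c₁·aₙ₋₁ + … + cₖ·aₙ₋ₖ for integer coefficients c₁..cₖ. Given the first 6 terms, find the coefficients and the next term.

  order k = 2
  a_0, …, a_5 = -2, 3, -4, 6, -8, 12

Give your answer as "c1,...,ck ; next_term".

0,2 ; -16

  a_2 = 0·3 + 2·-2 = -4
  a_3 = 0·-4 + 2·3 = 6
  a_4 = 0·6 + 2·-4 = -8
  a_5 = 0·-8 + 2·6 = 12
  a_6 = 0·12 + 2·-8 = -16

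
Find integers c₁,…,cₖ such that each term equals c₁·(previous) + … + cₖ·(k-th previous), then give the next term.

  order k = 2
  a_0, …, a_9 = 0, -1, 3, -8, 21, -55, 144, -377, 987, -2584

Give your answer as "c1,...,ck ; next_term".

-3,-1 ; 6765

  a_2 = -3·-1 + -1·0 = 3
  a_3 = -3·3 + -1·-1 = -8
  a_4 = -3·-8 + -1·3 = 21
  a_5 = -3·21 + -1·-8 = -55
  a_6 = -3·-55 + -1·21 = 144
  a_7 = -3·144 + -1·-55 = -377
  a_8 = -3·-377 + -1·144 = 987
  a_9 = -3·987 + -1·-377 = -2584
  a_10 = -3·-2584 + -1·987 = 6765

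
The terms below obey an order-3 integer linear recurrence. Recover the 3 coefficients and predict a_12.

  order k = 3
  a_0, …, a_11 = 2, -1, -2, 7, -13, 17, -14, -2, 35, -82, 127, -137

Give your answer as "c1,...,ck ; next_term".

  a_3 = -2·-2 + -1·-1 + 1·2 = 7
  a_4 = -2·7 + -1·-2 + 1·-1 = -13
  a_5 = -2·-13 + -1·7 + 1·-2 = 17
  a_6 = -2·17 + -1·-13 + 1·7 = -14
  a_7 = -2·-14 + -1·17 + 1·-13 = -2
  a_8 = -2·-2 + -1·-14 + 1·17 = 35
  a_9 = -2·35 + -1·-2 + 1·-14 = -82
  a_10 = -2·-82 + -1·35 + 1·-2 = 127
  a_11 = -2·127 + -1·-82 + 1·35 = -137
  a_12 = -2·-137 + -1·127 + 1·-82 = 65

-2,-1,1 ; 65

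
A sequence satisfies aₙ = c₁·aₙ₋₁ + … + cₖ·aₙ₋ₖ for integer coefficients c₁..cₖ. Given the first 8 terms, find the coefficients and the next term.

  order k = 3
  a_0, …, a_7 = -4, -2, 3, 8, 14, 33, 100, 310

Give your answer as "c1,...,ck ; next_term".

  a_3 = 4·3 + -4·-2 + 3·-4 = 8
  a_4 = 4·8 + -4·3 + 3·-2 = 14
  a_5 = 4·14 + -4·8 + 3·3 = 33
  a_6 = 4·33 + -4·14 + 3·8 = 100
  a_7 = 4·100 + -4·33 + 3·14 = 310
  a_8 = 4·310 + -4·100 + 3·33 = 939

4,-4,3 ; 939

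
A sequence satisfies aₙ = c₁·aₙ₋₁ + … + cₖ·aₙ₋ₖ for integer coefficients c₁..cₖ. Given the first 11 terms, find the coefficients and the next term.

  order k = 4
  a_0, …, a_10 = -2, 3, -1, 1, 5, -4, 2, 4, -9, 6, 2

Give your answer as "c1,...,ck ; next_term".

0,0,1,-1 ; -13

  a_4 = 0·1 + 0·-1 + 1·3 + -1·-2 = 5
  a_5 = 0·5 + 0·1 + 1·-1 + -1·3 = -4
  a_6 = 0·-4 + 0·5 + 1·1 + -1·-1 = 2
  a_7 = 0·2 + 0·-4 + 1·5 + -1·1 = 4
  a_8 = 0·4 + 0·2 + 1·-4 + -1·5 = -9
  a_9 = 0·-9 + 0·4 + 1·2 + -1·-4 = 6
  a_10 = 0·6 + 0·-9 + 1·4 + -1·2 = 2
  a_11 = 0·2 + 0·6 + 1·-9 + -1·4 = -13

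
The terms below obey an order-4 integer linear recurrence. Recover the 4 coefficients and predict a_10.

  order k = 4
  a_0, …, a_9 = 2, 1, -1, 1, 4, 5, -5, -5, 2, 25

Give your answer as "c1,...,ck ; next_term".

  a_4 = 0·1 + 0·-1 + -2·1 + 3·2 = 4
  a_5 = 0·4 + 0·1 + -2·-1 + 3·1 = 5
  a_6 = 0·5 + 0·4 + -2·1 + 3·-1 = -5
  a_7 = 0·-5 + 0·5 + -2·4 + 3·1 = -5
  a_8 = 0·-5 + 0·-5 + -2·5 + 3·4 = 2
  a_9 = 0·2 + 0·-5 + -2·-5 + 3·5 = 25
  a_10 = 0·25 + 0·2 + -2·-5 + 3·-5 = -5

0,0,-2,3 ; -5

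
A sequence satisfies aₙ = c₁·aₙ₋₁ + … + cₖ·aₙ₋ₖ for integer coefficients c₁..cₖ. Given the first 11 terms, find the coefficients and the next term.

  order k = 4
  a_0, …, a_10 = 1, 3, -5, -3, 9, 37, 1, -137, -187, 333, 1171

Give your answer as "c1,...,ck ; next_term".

  a_4 = 1·-3 + -3·-5 + -2·3 + 3·1 = 9
  a_5 = 1·9 + -3·-3 + -2·-5 + 3·3 = 37
  a_6 = 1·37 + -3·9 + -2·-3 + 3·-5 = 1
  a_7 = 1·1 + -3·37 + -2·9 + 3·-3 = -137
  a_8 = 1·-137 + -3·1 + -2·37 + 3·9 = -187
  a_9 = 1·-187 + -3·-137 + -2·1 + 3·37 = 333
  a_10 = 1·333 + -3·-187 + -2·-137 + 3·1 = 1171
  a_11 = 1·1171 + -3·333 + -2·-187 + 3·-137 = 135

1,-3,-2,3 ; 135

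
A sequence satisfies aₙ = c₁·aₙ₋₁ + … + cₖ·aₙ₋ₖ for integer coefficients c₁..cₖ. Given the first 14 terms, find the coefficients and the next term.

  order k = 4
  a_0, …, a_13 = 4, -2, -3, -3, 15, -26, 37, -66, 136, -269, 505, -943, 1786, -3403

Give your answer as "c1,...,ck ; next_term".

  a_4 = -2·-3 + -1·-3 + -1·-2 + 1·4 = 15
  a_5 = -2·15 + -1·-3 + -1·-3 + 1·-2 = -26
  a_6 = -2·-26 + -1·15 + -1·-3 + 1·-3 = 37
  a_7 = -2·37 + -1·-26 + -1·15 + 1·-3 = -66
  a_8 = -2·-66 + -1·37 + -1·-26 + 1·15 = 136
  a_9 = -2·136 + -1·-66 + -1·37 + 1·-26 = -269
  a_10 = -2·-269 + -1·136 + -1·-66 + 1·37 = 505
  a_11 = -2·505 + -1·-269 + -1·136 + 1·-66 = -943
  a_12 = -2·-943 + -1·505 + -1·-269 + 1·136 = 1786
  a_13 = -2·1786 + -1·-943 + -1·505 + 1·-269 = -3403
  a_14 = -2·-3403 + -1·1786 + -1·-943 + 1·505 = 6468

-2,-1,-1,1 ; 6468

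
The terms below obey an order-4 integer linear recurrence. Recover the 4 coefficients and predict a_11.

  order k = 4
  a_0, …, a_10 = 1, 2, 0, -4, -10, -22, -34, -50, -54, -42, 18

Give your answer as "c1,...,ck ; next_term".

  a_4 = 1·-4 + 2·0 + -2·2 + -2·1 = -10
  a_5 = 1·-10 + 2·-4 + -2·0 + -2·2 = -22
  a_6 = 1·-22 + 2·-10 + -2·-4 + -2·0 = -34
  a_7 = 1·-34 + 2·-22 + -2·-10 + -2·-4 = -50
  a_8 = 1·-50 + 2·-34 + -2·-22 + -2·-10 = -54
  a_9 = 1·-54 + 2·-50 + -2·-34 + -2·-22 = -42
  a_10 = 1·-42 + 2·-54 + -2·-50 + -2·-34 = 18
  a_11 = 1·18 + 2·-42 + -2·-54 + -2·-50 = 142

1,2,-2,-2 ; 142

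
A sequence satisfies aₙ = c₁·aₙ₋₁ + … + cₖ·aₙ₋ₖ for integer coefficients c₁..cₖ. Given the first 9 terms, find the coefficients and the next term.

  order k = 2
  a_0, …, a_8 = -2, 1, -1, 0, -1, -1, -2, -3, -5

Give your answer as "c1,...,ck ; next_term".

1,1 ; -8

  a_2 = 1·1 + 1·-2 = -1
  a_3 = 1·-1 + 1·1 = 0
  a_4 = 1·0 + 1·-1 = -1
  a_5 = 1·-1 + 1·0 = -1
  a_6 = 1·-1 + 1·-1 = -2
  a_7 = 1·-2 + 1·-1 = -3
  a_8 = 1·-3 + 1·-2 = -5
  a_9 = 1·-5 + 1·-3 = -8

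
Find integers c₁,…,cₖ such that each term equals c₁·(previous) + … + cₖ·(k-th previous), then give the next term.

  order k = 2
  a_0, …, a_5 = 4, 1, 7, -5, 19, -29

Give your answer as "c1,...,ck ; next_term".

-1,2 ; 67

  a_2 = -1·1 + 2·4 = 7
  a_3 = -1·7 + 2·1 = -5
  a_4 = -1·-5 + 2·7 = 19
  a_5 = -1·19 + 2·-5 = -29
  a_6 = -1·-29 + 2·19 = 67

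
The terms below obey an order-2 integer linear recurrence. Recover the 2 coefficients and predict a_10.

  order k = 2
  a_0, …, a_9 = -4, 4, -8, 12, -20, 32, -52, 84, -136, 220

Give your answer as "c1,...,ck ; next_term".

-1,1 ; -356

  a_2 = -1·4 + 1·-4 = -8
  a_3 = -1·-8 + 1·4 = 12
  a_4 = -1·12 + 1·-8 = -20
  a_5 = -1·-20 + 1·12 = 32
  a_6 = -1·32 + 1·-20 = -52
  a_7 = -1·-52 + 1·32 = 84
  a_8 = -1·84 + 1·-52 = -136
  a_9 = -1·-136 + 1·84 = 220
  a_10 = -1·220 + 1·-136 = -356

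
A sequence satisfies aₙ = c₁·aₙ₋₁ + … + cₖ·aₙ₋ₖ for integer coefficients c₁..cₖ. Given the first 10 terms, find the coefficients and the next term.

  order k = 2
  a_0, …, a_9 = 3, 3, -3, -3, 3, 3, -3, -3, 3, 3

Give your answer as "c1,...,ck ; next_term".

  a_2 = 0·3 + -1·3 = -3
  a_3 = 0·-3 + -1·3 = -3
  a_4 = 0·-3 + -1·-3 = 3
  a_5 = 0·3 + -1·-3 = 3
  a_6 = 0·3 + -1·3 = -3
  a_7 = 0·-3 + -1·3 = -3
  a_8 = 0·-3 + -1·-3 = 3
  a_9 = 0·3 + -1·-3 = 3
  a_10 = 0·3 + -1·3 = -3

0,-1 ; -3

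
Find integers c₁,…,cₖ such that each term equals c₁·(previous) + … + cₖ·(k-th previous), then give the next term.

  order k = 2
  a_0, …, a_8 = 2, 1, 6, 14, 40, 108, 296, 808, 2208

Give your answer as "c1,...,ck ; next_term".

  a_2 = 2·1 + 2·2 = 6
  a_3 = 2·6 + 2·1 = 14
  a_4 = 2·14 + 2·6 = 40
  a_5 = 2·40 + 2·14 = 108
  a_6 = 2·108 + 2·40 = 296
  a_7 = 2·296 + 2·108 = 808
  a_8 = 2·808 + 2·296 = 2208
  a_9 = 2·2208 + 2·808 = 6032

2,2 ; 6032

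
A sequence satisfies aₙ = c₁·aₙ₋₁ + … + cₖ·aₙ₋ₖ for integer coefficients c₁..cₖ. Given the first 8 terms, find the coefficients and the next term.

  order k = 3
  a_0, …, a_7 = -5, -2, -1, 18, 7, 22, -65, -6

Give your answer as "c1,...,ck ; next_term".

0,1,-4 ; -153

  a_3 = 0·-1 + 1·-2 + -4·-5 = 18
  a_4 = 0·18 + 1·-1 + -4·-2 = 7
  a_5 = 0·7 + 1·18 + -4·-1 = 22
  a_6 = 0·22 + 1·7 + -4·18 = -65
  a_7 = 0·-65 + 1·22 + -4·7 = -6
  a_8 = 0·-6 + 1·-65 + -4·22 = -153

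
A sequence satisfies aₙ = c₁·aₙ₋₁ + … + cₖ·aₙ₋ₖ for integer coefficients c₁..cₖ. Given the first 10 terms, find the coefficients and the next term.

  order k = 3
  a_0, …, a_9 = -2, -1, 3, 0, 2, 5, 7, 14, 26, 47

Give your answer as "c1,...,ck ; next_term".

  a_3 = 1·3 + 1·-1 + 1·-2 = 0
  a_4 = 1·0 + 1·3 + 1·-1 = 2
  a_5 = 1·2 + 1·0 + 1·3 = 5
  a_6 = 1·5 + 1·2 + 1·0 = 7
  a_7 = 1·7 + 1·5 + 1·2 = 14
  a_8 = 1·14 + 1·7 + 1·5 = 26
  a_9 = 1·26 + 1·14 + 1·7 = 47
  a_10 = 1·47 + 1·26 + 1·14 = 87

1,1,1 ; 87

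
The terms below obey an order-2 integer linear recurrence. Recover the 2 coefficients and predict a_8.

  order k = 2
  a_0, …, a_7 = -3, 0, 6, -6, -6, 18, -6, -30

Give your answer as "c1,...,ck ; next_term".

-1,-2 ; 42

  a_2 = -1·0 + -2·-3 = 6
  a_3 = -1·6 + -2·0 = -6
  a_4 = -1·-6 + -2·6 = -6
  a_5 = -1·-6 + -2·-6 = 18
  a_6 = -1·18 + -2·-6 = -6
  a_7 = -1·-6 + -2·18 = -30
  a_8 = -1·-30 + -2·-6 = 42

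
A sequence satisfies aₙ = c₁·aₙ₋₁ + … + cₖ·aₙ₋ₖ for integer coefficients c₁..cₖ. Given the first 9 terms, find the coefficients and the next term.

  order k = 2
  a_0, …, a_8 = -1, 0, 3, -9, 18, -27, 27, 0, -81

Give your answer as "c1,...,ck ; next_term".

  a_2 = -3·0 + -3·-1 = 3
  a_3 = -3·3 + -3·0 = -9
  a_4 = -3·-9 + -3·3 = 18
  a_5 = -3·18 + -3·-9 = -27
  a_6 = -3·-27 + -3·18 = 27
  a_7 = -3·27 + -3·-27 = 0
  a_8 = -3·0 + -3·27 = -81
  a_9 = -3·-81 + -3·0 = 243

-3,-3 ; 243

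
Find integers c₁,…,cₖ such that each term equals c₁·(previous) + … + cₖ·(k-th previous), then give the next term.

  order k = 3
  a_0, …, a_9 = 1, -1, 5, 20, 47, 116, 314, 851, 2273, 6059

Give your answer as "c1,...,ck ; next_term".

3,-2,3 ; 16184

  a_3 = 3·5 + -2·-1 + 3·1 = 20
  a_4 = 3·20 + -2·5 + 3·-1 = 47
  a_5 = 3·47 + -2·20 + 3·5 = 116
  a_6 = 3·116 + -2·47 + 3·20 = 314
  a_7 = 3·314 + -2·116 + 3·47 = 851
  a_8 = 3·851 + -2·314 + 3·116 = 2273
  a_9 = 3·2273 + -2·851 + 3·314 = 6059
  a_10 = 3·6059 + -2·2273 + 3·851 = 16184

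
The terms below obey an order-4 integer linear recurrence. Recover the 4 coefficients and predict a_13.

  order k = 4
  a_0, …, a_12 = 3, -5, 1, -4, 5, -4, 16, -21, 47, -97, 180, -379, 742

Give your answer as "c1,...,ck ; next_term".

-1,2,-1,-2 ; -1486

  a_4 = -1·-4 + 2·1 + -1·-5 + -2·3 = 5
  a_5 = -1·5 + 2·-4 + -1·1 + -2·-5 = -4
  a_6 = -1·-4 + 2·5 + -1·-4 + -2·1 = 16
  a_7 = -1·16 + 2·-4 + -1·5 + -2·-4 = -21
  a_8 = -1·-21 + 2·16 + -1·-4 + -2·5 = 47
  a_9 = -1·47 + 2·-21 + -1·16 + -2·-4 = -97
  a_10 = -1·-97 + 2·47 + -1·-21 + -2·16 = 180
  a_11 = -1·180 + 2·-97 + -1·47 + -2·-21 = -379
  a_12 = -1·-379 + 2·180 + -1·-97 + -2·47 = 742
  a_13 = -1·742 + 2·-379 + -1·180 + -2·-97 = -1486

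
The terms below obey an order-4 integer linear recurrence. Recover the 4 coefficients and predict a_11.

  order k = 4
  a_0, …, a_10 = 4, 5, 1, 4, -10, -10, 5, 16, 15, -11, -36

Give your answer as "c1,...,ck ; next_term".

  a_4 = 0·4 + -1·1 + -1·5 + -1·4 = -10
  a_5 = 0·-10 + -1·4 + -1·1 + -1·5 = -10
  a_6 = 0·-10 + -1·-10 + -1·4 + -1·1 = 5
  a_7 = 0·5 + -1·-10 + -1·-10 + -1·4 = 16
  a_8 = 0·16 + -1·5 + -1·-10 + -1·-10 = 15
  a_9 = 0·15 + -1·16 + -1·5 + -1·-10 = -11
  a_10 = 0·-11 + -1·15 + -1·16 + -1·5 = -36
  a_11 = 0·-36 + -1·-11 + -1·15 + -1·16 = -20

0,-1,-1,-1 ; -20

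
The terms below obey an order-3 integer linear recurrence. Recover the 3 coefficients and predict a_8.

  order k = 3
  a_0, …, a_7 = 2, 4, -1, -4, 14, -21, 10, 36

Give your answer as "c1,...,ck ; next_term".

-2,-2,1 ; -113

  a_3 = -2·-1 + -2·4 + 1·2 = -4
  a_4 = -2·-4 + -2·-1 + 1·4 = 14
  a_5 = -2·14 + -2·-4 + 1·-1 = -21
  a_6 = -2·-21 + -2·14 + 1·-4 = 10
  a_7 = -2·10 + -2·-21 + 1·14 = 36
  a_8 = -2·36 + -2·10 + 1·-21 = -113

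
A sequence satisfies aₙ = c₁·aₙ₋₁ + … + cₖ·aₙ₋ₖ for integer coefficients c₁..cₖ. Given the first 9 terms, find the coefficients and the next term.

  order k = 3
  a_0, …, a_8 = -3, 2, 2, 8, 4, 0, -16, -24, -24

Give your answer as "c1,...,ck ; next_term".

1,0,-2 ; 8

  a_3 = 1·2 + 0·2 + -2·-3 = 8
  a_4 = 1·8 + 0·2 + -2·2 = 4
  a_5 = 1·4 + 0·8 + -2·2 = 0
  a_6 = 1·0 + 0·4 + -2·8 = -16
  a_7 = 1·-16 + 0·0 + -2·4 = -24
  a_8 = 1·-24 + 0·-16 + -2·0 = -24
  a_9 = 1·-24 + 0·-24 + -2·-16 = 8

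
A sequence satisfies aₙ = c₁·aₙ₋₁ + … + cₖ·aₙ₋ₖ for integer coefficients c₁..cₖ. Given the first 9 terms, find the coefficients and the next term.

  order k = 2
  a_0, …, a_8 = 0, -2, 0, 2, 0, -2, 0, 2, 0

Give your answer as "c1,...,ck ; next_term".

  a_2 = 0·-2 + -1·0 = 0
  a_3 = 0·0 + -1·-2 = 2
  a_4 = 0·2 + -1·0 = 0
  a_5 = 0·0 + -1·2 = -2
  a_6 = 0·-2 + -1·0 = 0
  a_7 = 0·0 + -1·-2 = 2
  a_8 = 0·2 + -1·0 = 0
  a_9 = 0·0 + -1·2 = -2

0,-1 ; -2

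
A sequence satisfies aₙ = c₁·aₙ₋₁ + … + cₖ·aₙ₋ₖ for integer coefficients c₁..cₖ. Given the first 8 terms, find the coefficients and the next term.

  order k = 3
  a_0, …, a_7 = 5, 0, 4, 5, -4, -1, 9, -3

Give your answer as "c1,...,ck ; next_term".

  a_3 = 0·4 + -1·0 + 1·5 = 5
  a_4 = 0·5 + -1·4 + 1·0 = -4
  a_5 = 0·-4 + -1·5 + 1·4 = -1
  a_6 = 0·-1 + -1·-4 + 1·5 = 9
  a_7 = 0·9 + -1·-1 + 1·-4 = -3
  a_8 = 0·-3 + -1·9 + 1·-1 = -10

0,-1,1 ; -10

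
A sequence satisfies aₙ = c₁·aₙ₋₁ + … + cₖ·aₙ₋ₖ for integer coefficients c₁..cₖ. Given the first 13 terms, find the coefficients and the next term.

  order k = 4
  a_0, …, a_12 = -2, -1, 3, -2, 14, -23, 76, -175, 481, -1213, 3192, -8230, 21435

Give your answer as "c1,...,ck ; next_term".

  a_4 = -2·-2 + 3·3 + 3·-1 + -2·-2 = 14
  a_5 = -2·14 + 3·-2 + 3·3 + -2·-1 = -23
  a_6 = -2·-23 + 3·14 + 3·-2 + -2·3 = 76
  a_7 = -2·76 + 3·-23 + 3·14 + -2·-2 = -175
  a_8 = -2·-175 + 3·76 + 3·-23 + -2·14 = 481
  a_9 = -2·481 + 3·-175 + 3·76 + -2·-23 = -1213
  a_10 = -2·-1213 + 3·481 + 3·-175 + -2·76 = 3192
  a_11 = -2·3192 + 3·-1213 + 3·481 + -2·-175 = -8230
  a_12 = -2·-8230 + 3·3192 + 3·-1213 + -2·481 = 21435
  a_13 = -2·21435 + 3·-8230 + 3·3192 + -2·-1213 = -55558

-2,3,3,-2 ; -55558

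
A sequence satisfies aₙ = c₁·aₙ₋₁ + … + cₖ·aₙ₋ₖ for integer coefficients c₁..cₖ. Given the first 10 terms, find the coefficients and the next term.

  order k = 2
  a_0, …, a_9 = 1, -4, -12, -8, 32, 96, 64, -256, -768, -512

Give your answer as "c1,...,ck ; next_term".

  a_2 = 2·-4 + -4·1 = -12
  a_3 = 2·-12 + -4·-4 = -8
  a_4 = 2·-8 + -4·-12 = 32
  a_5 = 2·32 + -4·-8 = 96
  a_6 = 2·96 + -4·32 = 64
  a_7 = 2·64 + -4·96 = -256
  a_8 = 2·-256 + -4·64 = -768
  a_9 = 2·-768 + -4·-256 = -512
  a_10 = 2·-512 + -4·-768 = 2048

2,-4 ; 2048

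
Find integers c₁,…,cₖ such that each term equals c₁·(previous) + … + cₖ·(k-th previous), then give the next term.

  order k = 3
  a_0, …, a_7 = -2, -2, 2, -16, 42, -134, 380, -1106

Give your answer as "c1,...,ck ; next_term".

-3,1,4 ; 3162

  a_3 = -3·2 + 1·-2 + 4·-2 = -16
  a_4 = -3·-16 + 1·2 + 4·-2 = 42
  a_5 = -3·42 + 1·-16 + 4·2 = -134
  a_6 = -3·-134 + 1·42 + 4·-16 = 380
  a_7 = -3·380 + 1·-134 + 4·42 = -1106
  a_8 = -3·-1106 + 1·380 + 4·-134 = 3162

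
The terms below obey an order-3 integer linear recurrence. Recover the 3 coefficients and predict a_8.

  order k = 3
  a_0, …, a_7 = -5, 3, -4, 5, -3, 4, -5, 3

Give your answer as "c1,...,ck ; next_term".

0,0,-1 ; -4

  a_3 = 0·-4 + 0·3 + -1·-5 = 5
  a_4 = 0·5 + 0·-4 + -1·3 = -3
  a_5 = 0·-3 + 0·5 + -1·-4 = 4
  a_6 = 0·4 + 0·-3 + -1·5 = -5
  a_7 = 0·-5 + 0·4 + -1·-3 = 3
  a_8 = 0·3 + 0·-5 + -1·4 = -4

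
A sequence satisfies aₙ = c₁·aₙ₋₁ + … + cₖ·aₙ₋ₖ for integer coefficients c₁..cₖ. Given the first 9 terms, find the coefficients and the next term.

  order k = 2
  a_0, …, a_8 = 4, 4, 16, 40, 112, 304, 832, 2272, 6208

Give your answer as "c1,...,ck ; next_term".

2,2 ; 16960

  a_2 = 2·4 + 2·4 = 16
  a_3 = 2·16 + 2·4 = 40
  a_4 = 2·40 + 2·16 = 112
  a_5 = 2·112 + 2·40 = 304
  a_6 = 2·304 + 2·112 = 832
  a_7 = 2·832 + 2·304 = 2272
  a_8 = 2·2272 + 2·832 = 6208
  a_9 = 2·6208 + 2·2272 = 16960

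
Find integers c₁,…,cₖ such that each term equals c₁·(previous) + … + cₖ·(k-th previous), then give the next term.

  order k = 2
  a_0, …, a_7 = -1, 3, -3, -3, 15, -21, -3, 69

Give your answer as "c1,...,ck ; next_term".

  a_2 = -2·3 + -3·-1 = -3
  a_3 = -2·-3 + -3·3 = -3
  a_4 = -2·-3 + -3·-3 = 15
  a_5 = -2·15 + -3·-3 = -21
  a_6 = -2·-21 + -3·15 = -3
  a_7 = -2·-3 + -3·-21 = 69
  a_8 = -2·69 + -3·-3 = -129

-2,-3 ; -129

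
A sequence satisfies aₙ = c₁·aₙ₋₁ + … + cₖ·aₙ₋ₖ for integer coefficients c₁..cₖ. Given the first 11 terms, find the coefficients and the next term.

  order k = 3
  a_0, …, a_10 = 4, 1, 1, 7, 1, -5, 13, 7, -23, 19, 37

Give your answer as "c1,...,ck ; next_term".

0,-1,2 ; -65

  a_3 = 0·1 + -1·1 + 2·4 = 7
  a_4 = 0·7 + -1·1 + 2·1 = 1
  a_5 = 0·1 + -1·7 + 2·1 = -5
  a_6 = 0·-5 + -1·1 + 2·7 = 13
  a_7 = 0·13 + -1·-5 + 2·1 = 7
  a_8 = 0·7 + -1·13 + 2·-5 = -23
  a_9 = 0·-23 + -1·7 + 2·13 = 19
  a_10 = 0·19 + -1·-23 + 2·7 = 37
  a_11 = 0·37 + -1·19 + 2·-23 = -65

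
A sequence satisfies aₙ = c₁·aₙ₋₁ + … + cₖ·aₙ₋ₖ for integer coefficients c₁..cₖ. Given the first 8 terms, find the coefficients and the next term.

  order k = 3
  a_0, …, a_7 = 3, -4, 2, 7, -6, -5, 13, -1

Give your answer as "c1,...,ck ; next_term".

0,-1,1 ; -18

  a_3 = 0·2 + -1·-4 + 1·3 = 7
  a_4 = 0·7 + -1·2 + 1·-4 = -6
  a_5 = 0·-6 + -1·7 + 1·2 = -5
  a_6 = 0·-5 + -1·-6 + 1·7 = 13
  a_7 = 0·13 + -1·-5 + 1·-6 = -1
  a_8 = 0·-1 + -1·13 + 1·-5 = -18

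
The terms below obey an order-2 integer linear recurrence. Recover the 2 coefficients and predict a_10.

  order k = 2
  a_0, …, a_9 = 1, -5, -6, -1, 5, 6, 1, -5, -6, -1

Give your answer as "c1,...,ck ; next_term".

1,-1 ; 5

  a_2 = 1·-5 + -1·1 = -6
  a_3 = 1·-6 + -1·-5 = -1
  a_4 = 1·-1 + -1·-6 = 5
  a_5 = 1·5 + -1·-1 = 6
  a_6 = 1·6 + -1·5 = 1
  a_7 = 1·1 + -1·6 = -5
  a_8 = 1·-5 + -1·1 = -6
  a_9 = 1·-6 + -1·-5 = -1
  a_10 = 1·-1 + -1·-6 = 5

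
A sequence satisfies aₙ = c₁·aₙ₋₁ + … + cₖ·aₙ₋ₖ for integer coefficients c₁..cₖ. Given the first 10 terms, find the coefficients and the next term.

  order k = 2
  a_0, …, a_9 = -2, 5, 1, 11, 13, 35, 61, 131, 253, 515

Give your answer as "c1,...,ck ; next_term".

1,2 ; 1021

  a_2 = 1·5 + 2·-2 = 1
  a_3 = 1·1 + 2·5 = 11
  a_4 = 1·11 + 2·1 = 13
  a_5 = 1·13 + 2·11 = 35
  a_6 = 1·35 + 2·13 = 61
  a_7 = 1·61 + 2·35 = 131
  a_8 = 1·131 + 2·61 = 253
  a_9 = 1·253 + 2·131 = 515
  a_10 = 1·515 + 2·253 = 1021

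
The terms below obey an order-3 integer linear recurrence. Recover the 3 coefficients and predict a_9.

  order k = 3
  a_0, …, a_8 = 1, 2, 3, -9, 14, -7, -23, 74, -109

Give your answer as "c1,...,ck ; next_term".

  a_3 = -2·3 + -2·2 + 1·1 = -9
  a_4 = -2·-9 + -2·3 + 1·2 = 14
  a_5 = -2·14 + -2·-9 + 1·3 = -7
  a_6 = -2·-7 + -2·14 + 1·-9 = -23
  a_7 = -2·-23 + -2·-7 + 1·14 = 74
  a_8 = -2·74 + -2·-23 + 1·-7 = -109
  a_9 = -2·-109 + -2·74 + 1·-23 = 47

-2,-2,1 ; 47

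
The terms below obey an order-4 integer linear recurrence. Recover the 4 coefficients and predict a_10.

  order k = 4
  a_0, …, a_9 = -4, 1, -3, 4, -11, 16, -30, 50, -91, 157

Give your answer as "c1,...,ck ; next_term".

-1,1,0,1 ; -278

  a_4 = -1·4 + 1·-3 + 0·1 + 1·-4 = -11
  a_5 = -1·-11 + 1·4 + 0·-3 + 1·1 = 16
  a_6 = -1·16 + 1·-11 + 0·4 + 1·-3 = -30
  a_7 = -1·-30 + 1·16 + 0·-11 + 1·4 = 50
  a_8 = -1·50 + 1·-30 + 0·16 + 1·-11 = -91
  a_9 = -1·-91 + 1·50 + 0·-30 + 1·16 = 157
  a_10 = -1·157 + 1·-91 + 0·50 + 1·-30 = -278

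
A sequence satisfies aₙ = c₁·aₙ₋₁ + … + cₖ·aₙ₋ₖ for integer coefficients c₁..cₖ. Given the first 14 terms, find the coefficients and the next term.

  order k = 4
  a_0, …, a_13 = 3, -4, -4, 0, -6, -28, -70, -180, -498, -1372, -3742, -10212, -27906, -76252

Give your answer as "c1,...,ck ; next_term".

2,1,2,2 ; -208318

  a_4 = 2·0 + 1·-4 + 2·-4 + 2·3 = -6
  a_5 = 2·-6 + 1·0 + 2·-4 + 2·-4 = -28
  a_6 = 2·-28 + 1·-6 + 2·0 + 2·-4 = -70
  a_7 = 2·-70 + 1·-28 + 2·-6 + 2·0 = -180
  a_8 = 2·-180 + 1·-70 + 2·-28 + 2·-6 = -498
  a_9 = 2·-498 + 1·-180 + 2·-70 + 2·-28 = -1372
  a_10 = 2·-1372 + 1·-498 + 2·-180 + 2·-70 = -3742
  a_11 = 2·-3742 + 1·-1372 + 2·-498 + 2·-180 = -10212
  a_12 = 2·-10212 + 1·-3742 + 2·-1372 + 2·-498 = -27906
  a_13 = 2·-27906 + 1·-10212 + 2·-3742 + 2·-1372 = -76252
  a_14 = 2·-76252 + 1·-27906 + 2·-10212 + 2·-3742 = -208318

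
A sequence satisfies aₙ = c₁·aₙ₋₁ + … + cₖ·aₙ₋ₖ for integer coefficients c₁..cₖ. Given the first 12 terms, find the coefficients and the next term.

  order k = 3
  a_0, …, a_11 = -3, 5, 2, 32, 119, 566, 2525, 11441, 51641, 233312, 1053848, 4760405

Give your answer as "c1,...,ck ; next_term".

  a_3 = 4·2 + 3·5 + -3·-3 = 32
  a_4 = 4·32 + 3·2 + -3·5 = 119
  a_5 = 4·119 + 3·32 + -3·2 = 566
  a_6 = 4·566 + 3·119 + -3·32 = 2525
  a_7 = 4·2525 + 3·566 + -3·119 = 11441
  a_8 = 4·11441 + 3·2525 + -3·566 = 51641
  a_9 = 4·51641 + 3·11441 + -3·2525 = 233312
  a_10 = 4·233312 + 3·51641 + -3·11441 = 1053848
  a_11 = 4·1053848 + 3·233312 + -3·51641 = 4760405
  a_12 = 4·4760405 + 3·1053848 + -3·233312 = 21503228

4,3,-3 ; 21503228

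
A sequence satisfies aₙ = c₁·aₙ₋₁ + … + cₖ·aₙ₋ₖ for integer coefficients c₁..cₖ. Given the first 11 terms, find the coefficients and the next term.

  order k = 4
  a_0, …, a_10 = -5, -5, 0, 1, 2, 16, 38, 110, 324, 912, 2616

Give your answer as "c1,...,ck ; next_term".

  a_4 = 2·1 + 2·0 + 2·-5 + -2·-5 = 2
  a_5 = 2·2 + 2·1 + 2·0 + -2·-5 = 16
  a_6 = 2·16 + 2·2 + 2·1 + -2·0 = 38
  a_7 = 2·38 + 2·16 + 2·2 + -2·1 = 110
  a_8 = 2·110 + 2·38 + 2·16 + -2·2 = 324
  a_9 = 2·324 + 2·110 + 2·38 + -2·16 = 912
  a_10 = 2·912 + 2·324 + 2·110 + -2·38 = 2616
  a_11 = 2·2616 + 2·912 + 2·324 + -2·110 = 7484

2,2,2,-2 ; 7484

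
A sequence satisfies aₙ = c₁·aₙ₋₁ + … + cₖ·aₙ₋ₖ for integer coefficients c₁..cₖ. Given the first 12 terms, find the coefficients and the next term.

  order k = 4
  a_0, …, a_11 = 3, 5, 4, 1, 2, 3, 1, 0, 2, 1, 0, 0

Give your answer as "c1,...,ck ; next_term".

-1,0,0,1 ; 2

  a_4 = -1·1 + 0·4 + 0·5 + 1·3 = 2
  a_5 = -1·2 + 0·1 + 0·4 + 1·5 = 3
  a_6 = -1·3 + 0·2 + 0·1 + 1·4 = 1
  a_7 = -1·1 + 0·3 + 0·2 + 1·1 = 0
  a_8 = -1·0 + 0·1 + 0·3 + 1·2 = 2
  a_9 = -1·2 + 0·0 + 0·1 + 1·3 = 1
  a_10 = -1·1 + 0·2 + 0·0 + 1·1 = 0
  a_11 = -1·0 + 0·1 + 0·2 + 1·0 = 0
  a_12 = -1·0 + 0·0 + 0·1 + 1·2 = 2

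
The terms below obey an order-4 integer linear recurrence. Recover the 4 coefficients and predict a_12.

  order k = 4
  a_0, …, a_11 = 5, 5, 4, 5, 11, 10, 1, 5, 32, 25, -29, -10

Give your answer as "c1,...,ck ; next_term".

0,-1,0,3 ; 125

  a_4 = 0·5 + -1·4 + 0·5 + 3·5 = 11
  a_5 = 0·11 + -1·5 + 0·4 + 3·5 = 10
  a_6 = 0·10 + -1·11 + 0·5 + 3·4 = 1
  a_7 = 0·1 + -1·10 + 0·11 + 3·5 = 5
  a_8 = 0·5 + -1·1 + 0·10 + 3·11 = 32
  a_9 = 0·32 + -1·5 + 0·1 + 3·10 = 25
  a_10 = 0·25 + -1·32 + 0·5 + 3·1 = -29
  a_11 = 0·-29 + -1·25 + 0·32 + 3·5 = -10
  a_12 = 0·-10 + -1·-29 + 0·25 + 3·32 = 125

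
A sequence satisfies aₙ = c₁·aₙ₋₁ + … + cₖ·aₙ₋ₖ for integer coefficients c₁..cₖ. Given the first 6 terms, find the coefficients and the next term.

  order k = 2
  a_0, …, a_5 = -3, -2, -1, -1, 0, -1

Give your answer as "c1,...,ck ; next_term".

  a_2 = -1·-2 + 1·-3 = -1
  a_3 = -1·-1 + 1·-2 = -1
  a_4 = -1·-1 + 1·-1 = 0
  a_5 = -1·0 + 1·-1 = -1
  a_6 = -1·-1 + 1·0 = 1

-1,1 ; 1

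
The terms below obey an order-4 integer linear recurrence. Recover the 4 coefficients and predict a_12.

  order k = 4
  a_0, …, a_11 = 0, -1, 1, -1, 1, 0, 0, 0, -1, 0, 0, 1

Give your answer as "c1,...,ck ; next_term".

0,0,-1,-1 ; 1

  a_4 = 0·-1 + 0·1 + -1·-1 + -1·0 = 1
  a_5 = 0·1 + 0·-1 + -1·1 + -1·-1 = 0
  a_6 = 0·0 + 0·1 + -1·-1 + -1·1 = 0
  a_7 = 0·0 + 0·0 + -1·1 + -1·-1 = 0
  a_8 = 0·0 + 0·0 + -1·0 + -1·1 = -1
  a_9 = 0·-1 + 0·0 + -1·0 + -1·0 = 0
  a_10 = 0·0 + 0·-1 + -1·0 + -1·0 = 0
  a_11 = 0·0 + 0·0 + -1·-1 + -1·0 = 1
  a_12 = 0·1 + 0·0 + -1·0 + -1·-1 = 1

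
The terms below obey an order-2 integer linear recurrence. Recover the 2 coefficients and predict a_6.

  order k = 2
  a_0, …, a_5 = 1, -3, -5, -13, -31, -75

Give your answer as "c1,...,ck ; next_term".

  a_2 = 2·-3 + 1·1 = -5
  a_3 = 2·-5 + 1·-3 = -13
  a_4 = 2·-13 + 1·-5 = -31
  a_5 = 2·-31 + 1·-13 = -75
  a_6 = 2·-75 + 1·-31 = -181

2,1 ; -181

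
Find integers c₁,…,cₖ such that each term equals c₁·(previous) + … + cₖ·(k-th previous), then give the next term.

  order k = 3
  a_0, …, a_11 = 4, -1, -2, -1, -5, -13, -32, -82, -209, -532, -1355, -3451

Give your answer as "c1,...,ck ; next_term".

2,1,1 ; -8789

  a_3 = 2·-2 + 1·-1 + 1·4 = -1
  a_4 = 2·-1 + 1·-2 + 1·-1 = -5
  a_5 = 2·-5 + 1·-1 + 1·-2 = -13
  a_6 = 2·-13 + 1·-5 + 1·-1 = -32
  a_7 = 2·-32 + 1·-13 + 1·-5 = -82
  a_8 = 2·-82 + 1·-32 + 1·-13 = -209
  a_9 = 2·-209 + 1·-82 + 1·-32 = -532
  a_10 = 2·-532 + 1·-209 + 1·-82 = -1355
  a_11 = 2·-1355 + 1·-532 + 1·-209 = -3451
  a_12 = 2·-3451 + 1·-1355 + 1·-532 = -8789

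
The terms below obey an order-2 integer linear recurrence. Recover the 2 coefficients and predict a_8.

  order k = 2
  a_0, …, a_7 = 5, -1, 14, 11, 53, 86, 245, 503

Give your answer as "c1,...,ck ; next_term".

  a_2 = 1·-1 + 3·5 = 14
  a_3 = 1·14 + 3·-1 = 11
  a_4 = 1·11 + 3·14 = 53
  a_5 = 1·53 + 3·11 = 86
  a_6 = 1·86 + 3·53 = 245
  a_7 = 1·245 + 3·86 = 503
  a_8 = 1·503 + 3·245 = 1238

1,3 ; 1238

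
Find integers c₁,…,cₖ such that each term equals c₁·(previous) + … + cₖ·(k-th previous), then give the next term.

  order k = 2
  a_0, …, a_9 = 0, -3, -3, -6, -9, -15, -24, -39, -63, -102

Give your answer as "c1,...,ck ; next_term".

1,1 ; -165

  a_2 = 1·-3 + 1·0 = -3
  a_3 = 1·-3 + 1·-3 = -6
  a_4 = 1·-6 + 1·-3 = -9
  a_5 = 1·-9 + 1·-6 = -15
  a_6 = 1·-15 + 1·-9 = -24
  a_7 = 1·-24 + 1·-15 = -39
  a_8 = 1·-39 + 1·-24 = -63
  a_9 = 1·-63 + 1·-39 = -102
  a_10 = 1·-102 + 1·-63 = -165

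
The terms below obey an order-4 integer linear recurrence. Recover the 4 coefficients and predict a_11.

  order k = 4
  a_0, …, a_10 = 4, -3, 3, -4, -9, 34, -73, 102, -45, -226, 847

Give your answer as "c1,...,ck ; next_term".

  a_4 = -2·-4 + -1·3 + 2·-3 + -2·4 = -9
  a_5 = -2·-9 + -1·-4 + 2·3 + -2·-3 = 34
  a_6 = -2·34 + -1·-9 + 2·-4 + -2·3 = -73
  a_7 = -2·-73 + -1·34 + 2·-9 + -2·-4 = 102
  a_8 = -2·102 + -1·-73 + 2·34 + -2·-9 = -45
  a_9 = -2·-45 + -1·102 + 2·-73 + -2·34 = -226
  a_10 = -2·-226 + -1·-45 + 2·102 + -2·-73 = 847
  a_11 = -2·847 + -1·-226 + 2·-45 + -2·102 = -1762

-2,-1,2,-2 ; -1762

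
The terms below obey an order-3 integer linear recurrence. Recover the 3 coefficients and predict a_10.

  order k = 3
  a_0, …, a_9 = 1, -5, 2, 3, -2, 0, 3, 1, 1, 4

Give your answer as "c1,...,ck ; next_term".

1,0,1 ; 5

  a_3 = 1·2 + 0·-5 + 1·1 = 3
  a_4 = 1·3 + 0·2 + 1·-5 = -2
  a_5 = 1·-2 + 0·3 + 1·2 = 0
  a_6 = 1·0 + 0·-2 + 1·3 = 3
  a_7 = 1·3 + 0·0 + 1·-2 = 1
  a_8 = 1·1 + 0·3 + 1·0 = 1
  a_9 = 1·1 + 0·1 + 1·3 = 4
  a_10 = 1·4 + 0·1 + 1·1 = 5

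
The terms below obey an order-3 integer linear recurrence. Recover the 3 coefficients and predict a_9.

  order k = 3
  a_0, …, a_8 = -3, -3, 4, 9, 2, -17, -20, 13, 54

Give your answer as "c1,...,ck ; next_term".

0,-1,-2 ; 27

  a_3 = 0·4 + -1·-3 + -2·-3 = 9
  a_4 = 0·9 + -1·4 + -2·-3 = 2
  a_5 = 0·2 + -1·9 + -2·4 = -17
  a_6 = 0·-17 + -1·2 + -2·9 = -20
  a_7 = 0·-20 + -1·-17 + -2·2 = 13
  a_8 = 0·13 + -1·-20 + -2·-17 = 54
  a_9 = 0·54 + -1·13 + -2·-20 = 27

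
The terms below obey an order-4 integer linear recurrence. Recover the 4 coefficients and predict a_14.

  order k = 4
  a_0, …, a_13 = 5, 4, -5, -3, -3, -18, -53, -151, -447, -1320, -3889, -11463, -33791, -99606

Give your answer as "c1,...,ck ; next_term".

2,2,2,1 ; -293609

  a_4 = 2·-3 + 2·-5 + 2·4 + 1·5 = -3
  a_5 = 2·-3 + 2·-3 + 2·-5 + 1·4 = -18
  a_6 = 2·-18 + 2·-3 + 2·-3 + 1·-5 = -53
  a_7 = 2·-53 + 2·-18 + 2·-3 + 1·-3 = -151
  a_8 = 2·-151 + 2·-53 + 2·-18 + 1·-3 = -447
  a_9 = 2·-447 + 2·-151 + 2·-53 + 1·-18 = -1320
  a_10 = 2·-1320 + 2·-447 + 2·-151 + 1·-53 = -3889
  a_11 = 2·-3889 + 2·-1320 + 2·-447 + 1·-151 = -11463
  a_12 = 2·-11463 + 2·-3889 + 2·-1320 + 1·-447 = -33791
  a_13 = 2·-33791 + 2·-11463 + 2·-3889 + 1·-1320 = -99606
  a_14 = 2·-99606 + 2·-33791 + 2·-11463 + 1·-3889 = -293609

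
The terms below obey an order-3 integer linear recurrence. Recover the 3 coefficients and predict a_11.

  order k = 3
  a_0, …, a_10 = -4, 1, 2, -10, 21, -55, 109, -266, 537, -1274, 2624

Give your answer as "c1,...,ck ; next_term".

-1,4,3 ; -6109

  a_3 = -1·2 + 4·1 + 3·-4 = -10
  a_4 = -1·-10 + 4·2 + 3·1 = 21
  a_5 = -1·21 + 4·-10 + 3·2 = -55
  a_6 = -1·-55 + 4·21 + 3·-10 = 109
  a_7 = -1·109 + 4·-55 + 3·21 = -266
  a_8 = -1·-266 + 4·109 + 3·-55 = 537
  a_9 = -1·537 + 4·-266 + 3·109 = -1274
  a_10 = -1·-1274 + 4·537 + 3·-266 = 2624
  a_11 = -1·2624 + 4·-1274 + 3·537 = -6109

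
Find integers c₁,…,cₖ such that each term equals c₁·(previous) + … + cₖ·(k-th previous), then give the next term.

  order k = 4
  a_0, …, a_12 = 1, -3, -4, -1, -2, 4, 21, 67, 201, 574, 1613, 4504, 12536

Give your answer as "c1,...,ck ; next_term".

3,0,-1,-2 ; 34847

  a_4 = 3·-1 + 0·-4 + -1·-3 + -2·1 = -2
  a_5 = 3·-2 + 0·-1 + -1·-4 + -2·-3 = 4
  a_6 = 3·4 + 0·-2 + -1·-1 + -2·-4 = 21
  a_7 = 3·21 + 0·4 + -1·-2 + -2·-1 = 67
  a_8 = 3·67 + 0·21 + -1·4 + -2·-2 = 201
  a_9 = 3·201 + 0·67 + -1·21 + -2·4 = 574
  a_10 = 3·574 + 0·201 + -1·67 + -2·21 = 1613
  a_11 = 3·1613 + 0·574 + -1·201 + -2·67 = 4504
  a_12 = 3·4504 + 0·1613 + -1·574 + -2·201 = 12536
  a_13 = 3·12536 + 0·4504 + -1·1613 + -2·574 = 34847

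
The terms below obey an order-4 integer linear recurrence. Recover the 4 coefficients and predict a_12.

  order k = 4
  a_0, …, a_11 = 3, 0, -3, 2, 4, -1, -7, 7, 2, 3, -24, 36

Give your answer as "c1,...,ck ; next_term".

  a_4 = -1·2 + 0·-3 + -1·0 + 2·3 = 4
  a_5 = -1·4 + 0·2 + -1·-3 + 2·0 = -1
  a_6 = -1·-1 + 0·4 + -1·2 + 2·-3 = -7
  a_7 = -1·-7 + 0·-1 + -1·4 + 2·2 = 7
  a_8 = -1·7 + 0·-7 + -1·-1 + 2·4 = 2
  a_9 = -1·2 + 0·7 + -1·-7 + 2·-1 = 3
  a_10 = -1·3 + 0·2 + -1·7 + 2·-7 = -24
  a_11 = -1·-24 + 0·3 + -1·2 + 2·7 = 36
  a_12 = -1·36 + 0·-24 + -1·3 + 2·2 = -35

-1,0,-1,2 ; -35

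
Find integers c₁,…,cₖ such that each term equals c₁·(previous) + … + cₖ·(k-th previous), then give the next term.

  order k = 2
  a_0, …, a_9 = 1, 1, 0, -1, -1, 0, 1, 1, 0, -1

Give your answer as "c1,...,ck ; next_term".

1,-1 ; -1

  a_2 = 1·1 + -1·1 = 0
  a_3 = 1·0 + -1·1 = -1
  a_4 = 1·-1 + -1·0 = -1
  a_5 = 1·-1 + -1·-1 = 0
  a_6 = 1·0 + -1·-1 = 1
  a_7 = 1·1 + -1·0 = 1
  a_8 = 1·1 + -1·1 = 0
  a_9 = 1·0 + -1·1 = -1
  a_10 = 1·-1 + -1·0 = -1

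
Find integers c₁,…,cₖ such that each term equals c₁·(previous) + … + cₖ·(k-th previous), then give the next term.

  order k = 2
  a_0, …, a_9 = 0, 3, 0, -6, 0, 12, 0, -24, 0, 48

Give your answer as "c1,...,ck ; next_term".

0,-2 ; 0

  a_2 = 0·3 + -2·0 = 0
  a_3 = 0·0 + -2·3 = -6
  a_4 = 0·-6 + -2·0 = 0
  a_5 = 0·0 + -2·-6 = 12
  a_6 = 0·12 + -2·0 = 0
  a_7 = 0·0 + -2·12 = -24
  a_8 = 0·-24 + -2·0 = 0
  a_9 = 0·0 + -2·-24 = 48
  a_10 = 0·48 + -2·0 = 0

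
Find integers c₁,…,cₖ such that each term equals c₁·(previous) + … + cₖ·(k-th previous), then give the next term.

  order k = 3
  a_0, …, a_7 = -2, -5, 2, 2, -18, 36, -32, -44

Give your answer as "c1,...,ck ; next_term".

  a_3 = -2·2 + -2·-5 + 2·-2 = 2
  a_4 = -2·2 + -2·2 + 2·-5 = -18
  a_5 = -2·-18 + -2·2 + 2·2 = 36
  a_6 = -2·36 + -2·-18 + 2·2 = -32
  a_7 = -2·-32 + -2·36 + 2·-18 = -44
  a_8 = -2·-44 + -2·-32 + 2·36 = 224

-2,-2,2 ; 224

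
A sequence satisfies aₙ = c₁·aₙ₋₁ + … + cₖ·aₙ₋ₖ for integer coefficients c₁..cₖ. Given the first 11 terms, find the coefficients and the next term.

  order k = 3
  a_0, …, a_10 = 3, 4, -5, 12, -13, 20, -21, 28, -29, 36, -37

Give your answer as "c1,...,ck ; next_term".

-1,1,1 ; 44

  a_3 = -1·-5 + 1·4 + 1·3 = 12
  a_4 = -1·12 + 1·-5 + 1·4 = -13
  a_5 = -1·-13 + 1·12 + 1·-5 = 20
  a_6 = -1·20 + 1·-13 + 1·12 = -21
  a_7 = -1·-21 + 1·20 + 1·-13 = 28
  a_8 = -1·28 + 1·-21 + 1·20 = -29
  a_9 = -1·-29 + 1·28 + 1·-21 = 36
  a_10 = -1·36 + 1·-29 + 1·28 = -37
  a_11 = -1·-37 + 1·36 + 1·-29 = 44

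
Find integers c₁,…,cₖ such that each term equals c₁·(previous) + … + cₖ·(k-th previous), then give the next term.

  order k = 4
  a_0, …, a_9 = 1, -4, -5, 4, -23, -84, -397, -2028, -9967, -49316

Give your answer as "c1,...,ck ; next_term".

  a_4 = 4·4 + 4·-5 + 4·-4 + -3·1 = -23
  a_5 = 4·-23 + 4·4 + 4·-5 + -3·-4 = -84
  a_6 = 4·-84 + 4·-23 + 4·4 + -3·-5 = -397
  a_7 = 4·-397 + 4·-84 + 4·-23 + -3·4 = -2028
  a_8 = 4·-2028 + 4·-397 + 4·-84 + -3·-23 = -9967
  a_9 = 4·-9967 + 4·-2028 + 4·-397 + -3·-84 = -49316
  a_10 = 4·-49316 + 4·-9967 + 4·-2028 + -3·-397 = -244053

4,4,4,-3 ; -244053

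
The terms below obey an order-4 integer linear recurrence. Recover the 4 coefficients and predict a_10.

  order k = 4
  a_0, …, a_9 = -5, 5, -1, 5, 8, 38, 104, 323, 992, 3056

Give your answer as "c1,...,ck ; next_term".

  a_4 = 2·5 + 2·-1 + 3·5 + 3·-5 = 8
  a_5 = 2·8 + 2·5 + 3·-1 + 3·5 = 38
  a_6 = 2·38 + 2·8 + 3·5 + 3·-1 = 104
  a_7 = 2·104 + 2·38 + 3·8 + 3·5 = 323
  a_8 = 2·323 + 2·104 + 3·38 + 3·8 = 992
  a_9 = 2·992 + 2·323 + 3·104 + 3·38 = 3056
  a_10 = 2·3056 + 2·992 + 3·323 + 3·104 = 9377

2,2,3,3 ; 9377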